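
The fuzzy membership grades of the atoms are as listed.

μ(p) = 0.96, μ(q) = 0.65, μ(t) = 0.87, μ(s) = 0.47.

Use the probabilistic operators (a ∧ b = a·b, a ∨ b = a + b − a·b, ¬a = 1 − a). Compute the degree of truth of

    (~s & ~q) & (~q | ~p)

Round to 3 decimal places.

~s = 1 − 0.4700 = 0.5300
~q = 1 − 0.6500 = 0.3500
~s & ~q = a·b on (0.5300, 0.3500) = 0.1855
~q = 1 − 0.6500 = 0.3500
~p = 1 − 0.9600 = 0.0400
~q | ~p = a + b − a·b on (0.3500, 0.0400) = 0.3760
(~s & ~q) & (~q | ~p) = a·b on (0.1855, 0.3760) = 0.0697

0.070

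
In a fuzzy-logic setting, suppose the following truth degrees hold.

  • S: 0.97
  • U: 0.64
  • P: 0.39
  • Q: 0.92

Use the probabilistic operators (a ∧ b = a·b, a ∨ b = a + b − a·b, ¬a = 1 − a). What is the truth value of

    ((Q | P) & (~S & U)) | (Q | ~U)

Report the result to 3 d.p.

Q | P = a + b − a·b on (0.9200, 0.3900) = 0.9512
~S = 1 − 0.9700 = 0.0300
~S & U = a·b on (0.0300, 0.6400) = 0.0192
(Q | P) & (~S & U) = a·b on (0.9512, 0.0192) = 0.0183
~U = 1 − 0.6400 = 0.3600
Q | ~U = a + b − a·b on (0.9200, 0.3600) = 0.9488
((Q | P) & (~S & U)) | (Q | ~U) = a + b − a·b on (0.0183, 0.9488) = 0.9497

0.950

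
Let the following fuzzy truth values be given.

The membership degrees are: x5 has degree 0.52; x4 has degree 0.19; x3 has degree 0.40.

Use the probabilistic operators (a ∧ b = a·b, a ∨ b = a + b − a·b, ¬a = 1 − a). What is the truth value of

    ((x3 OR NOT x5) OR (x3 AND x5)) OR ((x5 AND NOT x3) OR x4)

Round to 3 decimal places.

NOT x5 = 1 − 0.5200 = 0.4800
x3 OR NOT x5 = a + b − a·b on (0.4000, 0.4800) = 0.6880
x3 AND x5 = a·b on (0.4000, 0.5200) = 0.2080
(x3 OR NOT x5) OR (x3 AND x5) = a + b − a·b on (0.6880, 0.2080) = 0.7529
NOT x3 = 1 − 0.4000 = 0.6000
x5 AND NOT x3 = a·b on (0.5200, 0.6000) = 0.3120
(x5 AND NOT x3) OR x4 = a + b − a·b on (0.3120, 0.1900) = 0.4427
((x3 OR NOT x5) OR (x3 AND x5)) OR ((x5 AND NOT x3) OR x4) = a + b − a·b on (0.7529, 0.4427) = 0.8623

0.862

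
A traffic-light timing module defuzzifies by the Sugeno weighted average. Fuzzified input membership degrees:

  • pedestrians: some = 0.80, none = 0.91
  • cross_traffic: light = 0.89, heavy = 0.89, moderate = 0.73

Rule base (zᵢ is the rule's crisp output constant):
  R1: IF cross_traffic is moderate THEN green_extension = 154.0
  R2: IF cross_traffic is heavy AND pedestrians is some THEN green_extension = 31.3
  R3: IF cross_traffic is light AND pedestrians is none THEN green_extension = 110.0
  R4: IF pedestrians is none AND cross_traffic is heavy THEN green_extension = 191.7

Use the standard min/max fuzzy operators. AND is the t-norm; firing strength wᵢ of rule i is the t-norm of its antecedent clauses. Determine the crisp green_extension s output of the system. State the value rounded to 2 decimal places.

122.65

R1 (z=154.0): moderate=0.73 → w = 0.73
R2 (z=31.3): heavy=0.89, some=0.80; AND[min(a, b)] → w = 0.80
R3 (z=110.0): light=0.89, none=0.91; AND[min(a, b)] → w = 0.89
R4 (z=191.7): none=0.91, heavy=0.89; AND[min(a, b)] → w = 0.89
Weighted average = (0.73·154.0 + 0.80·31.3 + 0.89·110.0 + 0.89·191.7) / (0.73 + 0.80 + 0.89 + 0.89)
  = 405.9730 / 3.3100 = 122.65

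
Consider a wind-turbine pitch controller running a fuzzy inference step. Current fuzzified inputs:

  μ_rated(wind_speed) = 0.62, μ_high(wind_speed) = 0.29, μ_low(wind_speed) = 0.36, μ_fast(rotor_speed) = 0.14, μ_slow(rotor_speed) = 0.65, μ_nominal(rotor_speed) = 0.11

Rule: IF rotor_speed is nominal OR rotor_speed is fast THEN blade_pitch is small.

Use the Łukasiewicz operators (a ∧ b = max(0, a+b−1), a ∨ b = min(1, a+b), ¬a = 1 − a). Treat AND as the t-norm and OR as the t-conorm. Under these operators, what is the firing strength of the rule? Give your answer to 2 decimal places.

0.25

firing strength: nominal=0.11, fast=0.14; OR[min(1, a+b)] → w = 0.25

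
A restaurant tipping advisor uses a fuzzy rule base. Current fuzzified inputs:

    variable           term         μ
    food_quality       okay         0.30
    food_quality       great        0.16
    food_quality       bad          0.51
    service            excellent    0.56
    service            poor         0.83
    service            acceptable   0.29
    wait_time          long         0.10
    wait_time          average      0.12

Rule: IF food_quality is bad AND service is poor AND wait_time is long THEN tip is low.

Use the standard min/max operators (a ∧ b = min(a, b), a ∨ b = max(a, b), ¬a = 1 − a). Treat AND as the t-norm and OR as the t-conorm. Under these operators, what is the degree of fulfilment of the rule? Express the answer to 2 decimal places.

firing strength: bad=0.51, poor=0.83, long=0.10; AND[min(a, b)] → w = 0.10

0.10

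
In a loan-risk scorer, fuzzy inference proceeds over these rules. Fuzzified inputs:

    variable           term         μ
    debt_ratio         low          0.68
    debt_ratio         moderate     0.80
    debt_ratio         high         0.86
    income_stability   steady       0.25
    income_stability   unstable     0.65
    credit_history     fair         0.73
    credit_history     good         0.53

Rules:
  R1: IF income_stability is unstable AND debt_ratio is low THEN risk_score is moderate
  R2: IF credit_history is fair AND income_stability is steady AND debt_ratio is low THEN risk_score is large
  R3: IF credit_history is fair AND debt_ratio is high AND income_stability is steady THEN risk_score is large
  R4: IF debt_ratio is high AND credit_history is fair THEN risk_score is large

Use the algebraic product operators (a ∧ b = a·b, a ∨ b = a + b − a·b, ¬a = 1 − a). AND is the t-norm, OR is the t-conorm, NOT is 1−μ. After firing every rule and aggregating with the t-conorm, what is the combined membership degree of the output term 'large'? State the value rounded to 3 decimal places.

R1: unstable=0.65, low=0.68; AND[a·b] → w = 0.4420
R2: fair=0.73, steady=0.25, low=0.68; AND[a·b] → w = 0.1241
R3: fair=0.73, high=0.86, steady=0.25; AND[a·b] → w = 0.1570
R4: high=0.86, fair=0.73; AND[a·b] → w = 0.6278
Rules with consequent 'large': {R2, R3, R4} → strengths 0.1241, 0.1570, 0.6278
Aggregate via t-conorm [a + b − a·b]: 0.7252

0.725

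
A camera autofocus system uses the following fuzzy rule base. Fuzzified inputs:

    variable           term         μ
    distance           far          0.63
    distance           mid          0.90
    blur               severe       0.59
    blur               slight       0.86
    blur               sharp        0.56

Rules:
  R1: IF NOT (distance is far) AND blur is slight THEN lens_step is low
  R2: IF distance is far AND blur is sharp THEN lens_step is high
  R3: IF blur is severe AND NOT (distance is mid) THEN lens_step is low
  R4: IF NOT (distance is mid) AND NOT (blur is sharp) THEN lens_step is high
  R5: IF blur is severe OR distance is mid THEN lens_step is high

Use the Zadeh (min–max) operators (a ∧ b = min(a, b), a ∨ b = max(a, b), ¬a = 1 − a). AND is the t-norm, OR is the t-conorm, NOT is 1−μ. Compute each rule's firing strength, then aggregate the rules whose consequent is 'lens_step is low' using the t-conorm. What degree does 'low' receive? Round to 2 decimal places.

0.37

R1: ¬far=1−0.63=0.37, slight=0.86; AND[min(a, b)] → w = 0.37
R2: far=0.63, sharp=0.56; AND[min(a, b)] → w = 0.56
R3: severe=0.59, ¬mid=1−0.90=0.10; AND[min(a, b)] → w = 0.10
R4: ¬mid=1−0.90=0.10, ¬sharp=1−0.56=0.44; AND[min(a, b)] → w = 0.10
R5: severe=0.59, mid=0.90; OR[max(a, b)] → w = 0.90
Rules with consequent 'low': {R1, R3} → strengths 0.37, 0.10
Aggregate via t-conorm [max(a, b)]: 0.37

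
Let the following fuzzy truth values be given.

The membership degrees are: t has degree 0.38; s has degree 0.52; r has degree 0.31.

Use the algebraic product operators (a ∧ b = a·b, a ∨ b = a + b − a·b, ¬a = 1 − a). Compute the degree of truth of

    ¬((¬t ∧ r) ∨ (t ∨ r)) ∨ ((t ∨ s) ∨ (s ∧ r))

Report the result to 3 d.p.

0.837

¬t = 1 − 0.3800 = 0.6200
¬t ∧ r = a·b on (0.6200, 0.3100) = 0.1922
t ∨ r = a + b − a·b on (0.3800, 0.3100) = 0.5722
(¬t ∧ r) ∨ (t ∨ r) = a + b − a·b on (0.1922, 0.5722) = 0.6544
¬((¬t ∧ r) ∨ (t ∨ r)) = 1 − 0.6544 = 0.3456
t ∨ s = a + b − a·b on (0.3800, 0.5200) = 0.7024
s ∧ r = a·b on (0.5200, 0.3100) = 0.1612
(t ∨ s) ∨ (s ∧ r) = a + b − a·b on (0.7024, 0.1612) = 0.7504
¬((¬t ∧ r) ∨ (t ∨ r)) ∨ ((t ∨ s) ∨ (s ∧ r)) = a + b − a·b on (0.3456, 0.7504) = 0.8366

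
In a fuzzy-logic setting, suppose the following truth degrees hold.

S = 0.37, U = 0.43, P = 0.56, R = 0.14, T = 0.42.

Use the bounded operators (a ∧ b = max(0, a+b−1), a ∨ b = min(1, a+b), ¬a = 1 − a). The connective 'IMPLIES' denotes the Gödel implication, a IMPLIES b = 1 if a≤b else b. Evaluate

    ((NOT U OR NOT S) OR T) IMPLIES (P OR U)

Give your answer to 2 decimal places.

0.99

NOT U = 1 − 0.43 = 0.57
NOT S = 1 − 0.37 = 0.63
NOT U OR NOT S = min(1, a+b) on (0.57, 0.63) = 1.00
(NOT U OR NOT S) OR T = min(1, a+b) on (1.00, 0.42) = 1.00
P OR U = min(1, a+b) on (0.56, 0.43) = 0.99
((NOT U OR NOT S) OR T) IMPLIES (P OR U)  [Gödel: 1 if a≤b else b] with a=1.00, b=0.99 → 0.99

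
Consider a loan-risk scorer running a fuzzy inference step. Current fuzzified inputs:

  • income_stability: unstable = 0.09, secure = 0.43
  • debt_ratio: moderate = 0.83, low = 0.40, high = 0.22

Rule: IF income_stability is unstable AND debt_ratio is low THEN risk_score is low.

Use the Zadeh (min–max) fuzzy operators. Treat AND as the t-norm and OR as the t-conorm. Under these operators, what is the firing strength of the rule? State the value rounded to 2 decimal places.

0.09

firing strength: unstable=0.09, low=0.40; AND[min(a, b)] → w = 0.09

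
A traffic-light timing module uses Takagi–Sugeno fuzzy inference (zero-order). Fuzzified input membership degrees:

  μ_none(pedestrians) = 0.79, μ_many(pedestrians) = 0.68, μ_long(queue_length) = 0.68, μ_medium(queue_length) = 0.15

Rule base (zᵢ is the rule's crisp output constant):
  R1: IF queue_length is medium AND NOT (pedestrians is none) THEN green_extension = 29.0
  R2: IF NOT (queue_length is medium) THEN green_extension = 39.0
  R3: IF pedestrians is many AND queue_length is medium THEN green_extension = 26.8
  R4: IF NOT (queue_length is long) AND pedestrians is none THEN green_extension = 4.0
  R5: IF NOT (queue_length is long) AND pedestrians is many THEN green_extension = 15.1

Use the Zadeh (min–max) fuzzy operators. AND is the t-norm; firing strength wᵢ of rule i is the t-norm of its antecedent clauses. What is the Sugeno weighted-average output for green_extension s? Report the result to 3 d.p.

R1 (z=29.0): medium=0.15, ¬none=1−0.79=0.21; AND[min(a, b)] → w = 0.15
R2 (z=39.0): ¬medium=1−0.15=0.85 → w = 0.85
R3 (z=26.8): many=0.68, medium=0.15; AND[min(a, b)] → w = 0.15
R4 (z=4.0): ¬long=1−0.68=0.32, none=0.79; AND[min(a, b)] → w = 0.32
R5 (z=15.1): ¬long=1−0.68=0.32, many=0.68; AND[min(a, b)] → w = 0.32
Weighted average = (0.15·29.0 + 0.85·39.0 + 0.15·26.8 + 0.32·4.0 + 0.32·15.1) / (0.15 + 0.85 + 0.15 + 0.32 + 0.32)
  = 47.6320 / 1.7900 = 26.610

26.610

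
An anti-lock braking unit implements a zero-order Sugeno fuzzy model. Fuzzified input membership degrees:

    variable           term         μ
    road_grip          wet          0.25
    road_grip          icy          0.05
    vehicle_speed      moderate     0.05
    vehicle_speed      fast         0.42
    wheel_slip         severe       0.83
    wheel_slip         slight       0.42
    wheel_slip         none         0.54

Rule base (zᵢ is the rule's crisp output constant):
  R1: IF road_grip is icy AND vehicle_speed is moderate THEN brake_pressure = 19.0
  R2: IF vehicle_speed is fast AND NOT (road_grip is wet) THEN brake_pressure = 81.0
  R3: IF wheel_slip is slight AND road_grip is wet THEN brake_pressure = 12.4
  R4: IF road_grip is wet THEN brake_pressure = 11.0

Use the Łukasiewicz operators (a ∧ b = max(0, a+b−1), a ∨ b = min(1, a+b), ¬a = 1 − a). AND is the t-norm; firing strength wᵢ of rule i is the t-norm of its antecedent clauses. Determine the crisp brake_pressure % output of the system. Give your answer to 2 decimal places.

R1 (z=19.0): icy=0.05, moderate=0.05; AND[max(0, a+b−1)] → w = 0.00
R2 (z=81.0): fast=0.42, ¬wet=1−0.25=0.75; AND[max(0, a+b−1)] → w = 0.17
R3 (z=12.4): slight=0.42, wet=0.25; AND[max(0, a+b−1)] → w = 0.00
R4 (z=11.0): wet=0.25 → w = 0.25
Weighted average = (0.00·19.0 + 0.17·81.0 + 0.00·12.4 + 0.25·11.0) / (0.00 + 0.17 + 0.00 + 0.25)
  = 16.5200 / 0.4200 = 39.33

39.33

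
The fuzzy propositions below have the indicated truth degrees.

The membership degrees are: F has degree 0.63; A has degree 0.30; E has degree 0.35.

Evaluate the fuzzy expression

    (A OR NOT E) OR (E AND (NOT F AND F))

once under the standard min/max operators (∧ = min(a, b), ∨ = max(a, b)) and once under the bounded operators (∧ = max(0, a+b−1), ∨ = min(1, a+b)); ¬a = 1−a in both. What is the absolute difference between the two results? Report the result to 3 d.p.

0.300

Under standard min/max:
  NOT E = 1 − 0.35 = 0.65
  A OR NOT E = max(a, b) on (0.30, 0.65) = 0.65
  NOT F = 1 − 0.63 = 0.37
  NOT F AND F = min(a, b) on (0.37, 0.63) = 0.37
  E AND (NOT F AND F) = min(a, b) on (0.35, 0.37) = 0.35
  (A OR NOT E) OR (E AND (NOT F AND F)) = max(a, b) on (0.65, 0.35) = 0.65
  → value = 0.6500
Under bounded:
  NOT E = 1 − 0.35 = 0.65
  A OR NOT E = min(1, a+b) on (0.30, 0.65) = 0.95
  NOT F = 1 − 0.63 = 0.37
  NOT F AND F = max(0, a+b−1) on (0.37, 0.63) = 0.00
  E AND (NOT F AND F) = max(0, a+b−1) on (0.35, 0.00) = 0.00
  (A OR NOT E) OR (E AND (NOT F AND F)) = min(1, a+b) on (0.95, 0.00) = 0.95
  → value = 0.9500
|0.6500 − 0.9500| = 0.300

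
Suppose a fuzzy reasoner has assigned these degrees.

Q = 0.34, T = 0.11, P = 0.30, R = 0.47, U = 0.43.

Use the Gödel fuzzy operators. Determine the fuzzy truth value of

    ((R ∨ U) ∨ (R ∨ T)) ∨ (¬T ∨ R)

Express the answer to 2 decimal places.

R ∨ U = max(a, b) on (0.47, 0.43) = 0.47
R ∨ T = max(a, b) on (0.47, 0.11) = 0.47
(R ∨ U) ∨ (R ∨ T) = max(a, b) on (0.47, 0.47) = 0.47
¬T = 1 − 0.11 = 0.89
¬T ∨ R = max(a, b) on (0.89, 0.47) = 0.89
((R ∨ U) ∨ (R ∨ T)) ∨ (¬T ∨ R) = max(a, b) on (0.47, 0.89) = 0.89

0.89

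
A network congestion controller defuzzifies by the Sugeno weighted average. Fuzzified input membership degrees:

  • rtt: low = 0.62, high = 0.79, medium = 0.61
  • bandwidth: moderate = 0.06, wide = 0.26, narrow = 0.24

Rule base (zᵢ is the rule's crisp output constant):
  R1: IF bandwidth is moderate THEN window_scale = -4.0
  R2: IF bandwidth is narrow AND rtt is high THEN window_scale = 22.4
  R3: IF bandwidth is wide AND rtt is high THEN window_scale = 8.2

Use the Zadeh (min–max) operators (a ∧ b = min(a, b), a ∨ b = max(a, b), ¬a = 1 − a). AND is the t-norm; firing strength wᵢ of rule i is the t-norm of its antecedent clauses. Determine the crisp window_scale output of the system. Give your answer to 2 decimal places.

R1 (z=-4.0): moderate=0.06 → w = 0.06
R2 (z=22.4): narrow=0.24, high=0.79; AND[min(a, b)] → w = 0.24
R3 (z=8.2): wide=0.26, high=0.79; AND[min(a, b)] → w = 0.26
Weighted average = (0.06·-4.0 + 0.24·22.4 + 0.26·8.2) / (0.06 + 0.24 + 0.26)
  = 7.2680 / 0.5600 = 12.98

12.98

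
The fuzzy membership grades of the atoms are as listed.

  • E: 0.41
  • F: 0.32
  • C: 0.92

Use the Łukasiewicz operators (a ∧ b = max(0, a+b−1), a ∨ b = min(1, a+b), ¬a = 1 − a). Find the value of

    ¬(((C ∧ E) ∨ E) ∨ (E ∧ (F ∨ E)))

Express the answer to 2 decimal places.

C ∧ E = max(0, a+b−1) on (0.92, 0.41) = 0.33
(C ∧ E) ∨ E = min(1, a+b) on (0.33, 0.41) = 0.74
F ∨ E = min(1, a+b) on (0.32, 0.41) = 0.73
E ∧ (F ∨ E) = max(0, a+b−1) on (0.41, 0.73) = 0.14
((C ∧ E) ∨ E) ∨ (E ∧ (F ∨ E)) = min(1, a+b) on (0.74, 0.14) = 0.88
¬(((C ∧ E) ∨ E) ∨ (E ∧ (F ∨ E))) = 1 − 0.88 = 0.12

0.12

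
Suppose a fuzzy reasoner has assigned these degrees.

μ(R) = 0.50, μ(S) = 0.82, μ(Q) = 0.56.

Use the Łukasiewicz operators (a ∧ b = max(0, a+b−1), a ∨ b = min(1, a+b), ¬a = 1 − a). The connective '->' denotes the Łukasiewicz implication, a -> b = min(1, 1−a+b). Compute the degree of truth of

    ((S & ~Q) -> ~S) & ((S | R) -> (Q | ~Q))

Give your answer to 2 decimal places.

~Q = 1 − 0.56 = 0.44
S & ~Q = max(0, a+b−1) on (0.82, 0.44) = 0.26
~S = 1 − 0.82 = 0.18
(S & ~Q) -> ~S  [Łukasiewicz: min(1, 1−a+b)] with a=0.26, b=0.18 → 0.92
S | R = min(1, a+b) on (0.82, 0.50) = 1.00
~Q = 1 − 0.56 = 0.44
Q | ~Q = min(1, a+b) on (0.56, 0.44) = 1.00
(S | R) -> (Q | ~Q)  [Łukasiewicz: min(1, 1−a+b)] with a=1.00, b=1.00 → 1.00
((S & ~Q) -> ~S) & ((S | R) -> (Q | ~Q)) = max(0, a+b−1) on (0.92, 1.00) = 0.92

0.92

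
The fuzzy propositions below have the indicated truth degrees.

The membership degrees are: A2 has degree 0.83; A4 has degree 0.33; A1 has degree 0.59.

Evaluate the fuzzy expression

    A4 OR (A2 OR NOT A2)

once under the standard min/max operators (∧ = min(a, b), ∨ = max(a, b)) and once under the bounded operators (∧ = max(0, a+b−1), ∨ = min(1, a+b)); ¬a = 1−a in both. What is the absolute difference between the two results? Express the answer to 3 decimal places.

0.170

Under standard min/max:
  NOT A2 = 1 − 0.83 = 0.17
  A2 OR NOT A2 = max(a, b) on (0.83, 0.17) = 0.83
  A4 OR (A2 OR NOT A2) = max(a, b) on (0.33, 0.83) = 0.83
  → value = 0.8300
Under bounded:
  NOT A2 = 1 − 0.83 = 0.17
  A2 OR NOT A2 = min(1, a+b) on (0.83, 0.17) = 1.00
  A4 OR (A2 OR NOT A2) = min(1, a+b) on (0.33, 1.00) = 1.00
  → value = 1.0000
|0.8300 − 1.0000| = 0.170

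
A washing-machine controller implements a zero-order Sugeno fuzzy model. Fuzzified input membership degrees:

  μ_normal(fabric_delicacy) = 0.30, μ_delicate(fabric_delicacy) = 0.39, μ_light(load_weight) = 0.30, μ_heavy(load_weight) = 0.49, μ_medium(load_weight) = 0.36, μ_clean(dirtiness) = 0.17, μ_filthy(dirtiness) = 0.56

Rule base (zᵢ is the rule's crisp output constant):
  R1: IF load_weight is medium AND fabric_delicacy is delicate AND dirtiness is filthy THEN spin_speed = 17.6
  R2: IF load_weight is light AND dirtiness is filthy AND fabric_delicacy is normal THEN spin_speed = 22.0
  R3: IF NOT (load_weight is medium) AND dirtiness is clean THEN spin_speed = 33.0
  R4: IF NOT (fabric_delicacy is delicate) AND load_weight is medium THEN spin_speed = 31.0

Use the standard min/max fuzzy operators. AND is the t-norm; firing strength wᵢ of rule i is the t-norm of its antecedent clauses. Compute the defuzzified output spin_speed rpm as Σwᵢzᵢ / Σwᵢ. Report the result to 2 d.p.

24.96

R1 (z=17.6): medium=0.36, delicate=0.39, filthy=0.56; AND[min(a, b)] → w = 0.36
R2 (z=22.0): light=0.30, filthy=0.56, normal=0.30; AND[min(a, b)] → w = 0.30
R3 (z=33.0): ¬medium=1−0.36=0.64, clean=0.17; AND[min(a, b)] → w = 0.17
R4 (z=31.0): ¬delicate=1−0.39=0.61, medium=0.36; AND[min(a, b)] → w = 0.36
Weighted average = (0.36·17.6 + 0.30·22.0 + 0.17·33.0 + 0.36·31.0) / (0.36 + 0.30 + 0.17 + 0.36)
  = 29.7060 / 1.1900 = 24.96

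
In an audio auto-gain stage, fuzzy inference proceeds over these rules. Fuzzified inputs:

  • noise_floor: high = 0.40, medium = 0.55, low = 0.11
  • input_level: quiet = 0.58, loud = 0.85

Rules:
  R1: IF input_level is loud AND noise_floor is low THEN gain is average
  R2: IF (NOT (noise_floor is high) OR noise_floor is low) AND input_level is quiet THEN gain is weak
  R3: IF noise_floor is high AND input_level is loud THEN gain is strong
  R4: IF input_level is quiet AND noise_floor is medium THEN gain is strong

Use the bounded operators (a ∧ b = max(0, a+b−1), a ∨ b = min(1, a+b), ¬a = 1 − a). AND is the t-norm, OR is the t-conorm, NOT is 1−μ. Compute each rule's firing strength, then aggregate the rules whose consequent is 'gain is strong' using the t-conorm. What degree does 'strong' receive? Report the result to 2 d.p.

0.38

R1: loud=0.85, low=0.11; AND[max(0, a+b−1)] → w = 0.00
R2: (¬high=1−0.40=0.60 OR low=0.11) = 0.71; AND[max(0, a+b−1)] with quiet=0.58 → w = 0.29
R3: high=0.40, loud=0.85; AND[max(0, a+b−1)] → w = 0.25
R4: quiet=0.58, medium=0.55; AND[max(0, a+b−1)] → w = 0.13
Rules with consequent 'strong': {R3, R4} → strengths 0.25, 0.13
Aggregate via t-conorm [min(1, a+b)]: 0.38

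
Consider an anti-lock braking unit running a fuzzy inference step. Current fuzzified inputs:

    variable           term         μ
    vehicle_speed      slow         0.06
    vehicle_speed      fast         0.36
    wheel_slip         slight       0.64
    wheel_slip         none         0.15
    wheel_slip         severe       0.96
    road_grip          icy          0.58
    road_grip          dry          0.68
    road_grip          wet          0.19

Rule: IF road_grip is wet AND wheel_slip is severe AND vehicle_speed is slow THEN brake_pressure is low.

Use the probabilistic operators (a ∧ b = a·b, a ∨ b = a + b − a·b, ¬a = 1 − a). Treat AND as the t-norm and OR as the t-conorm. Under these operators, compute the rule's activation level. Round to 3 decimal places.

firing strength: wet=0.19, severe=0.96, slow=0.06; AND[a·b] → w = 0.0109

0.011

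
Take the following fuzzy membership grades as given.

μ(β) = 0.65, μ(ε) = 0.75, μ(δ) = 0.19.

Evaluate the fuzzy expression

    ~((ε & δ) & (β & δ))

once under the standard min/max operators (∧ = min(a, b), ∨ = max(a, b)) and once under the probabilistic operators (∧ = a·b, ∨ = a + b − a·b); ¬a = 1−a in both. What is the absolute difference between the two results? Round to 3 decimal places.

0.172

Under standard min/max:
  ε & δ = min(a, b) on (0.75, 0.19) = 0.19
  β & δ = min(a, b) on (0.65, 0.19) = 0.19
  (ε & δ) & (β & δ) = min(a, b) on (0.19, 0.19) = 0.19
  ~((ε & δ) & (β & δ)) = 1 − 0.19 = 0.81
  → value = 0.8100
Under probabilistic:
  ε & δ = a·b on (0.7500, 0.1900) = 0.1425
  β & δ = a·b on (0.6500, 0.1900) = 0.1235
  (ε & δ) & (β & δ) = a·b on (0.1425, 0.1235) = 0.0176
  ~((ε & δ) & (β & δ)) = 1 − 0.0176 = 0.9824
  → value = 0.9824
|0.8100 − 0.9824| = 0.172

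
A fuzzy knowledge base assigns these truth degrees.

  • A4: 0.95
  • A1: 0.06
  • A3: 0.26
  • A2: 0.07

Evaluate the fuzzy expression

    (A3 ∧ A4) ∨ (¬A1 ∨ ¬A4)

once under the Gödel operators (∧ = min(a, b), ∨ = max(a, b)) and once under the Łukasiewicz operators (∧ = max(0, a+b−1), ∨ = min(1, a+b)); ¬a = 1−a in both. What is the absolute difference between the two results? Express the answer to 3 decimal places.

Under Gödel:
  A3 ∧ A4 = min(a, b) on (0.26, 0.95) = 0.26
  ¬A1 = 1 − 0.06 = 0.94
  ¬A4 = 1 − 0.95 = 0.05
  ¬A1 ∨ ¬A4 = max(a, b) on (0.94, 0.05) = 0.94
  (A3 ∧ A4) ∨ (¬A1 ∨ ¬A4) = max(a, b) on (0.26, 0.94) = 0.94
  → value = 0.9400
Under Łukasiewicz:
  A3 ∧ A4 = max(0, a+b−1) on (0.26, 0.95) = 0.21
  ¬A1 = 1 − 0.06 = 0.94
  ¬A4 = 1 − 0.95 = 0.05
  ¬A1 ∨ ¬A4 = min(1, a+b) on (0.94, 0.05) = 0.99
  (A3 ∧ A4) ∨ (¬A1 ∨ ¬A4) = min(1, a+b) on (0.21, 0.99) = 1.00
  → value = 1.0000
|0.9400 − 1.0000| = 0.060

0.060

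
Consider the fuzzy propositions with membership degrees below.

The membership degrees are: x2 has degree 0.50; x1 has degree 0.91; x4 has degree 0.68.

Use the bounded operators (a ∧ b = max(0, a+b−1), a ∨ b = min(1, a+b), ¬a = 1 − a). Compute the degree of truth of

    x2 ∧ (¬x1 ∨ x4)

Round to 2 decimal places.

0.27

¬x1 = 1 − 0.91 = 0.09
¬x1 ∨ x4 = min(1, a+b) on (0.09, 0.68) = 0.77
x2 ∧ (¬x1 ∨ x4) = max(0, a+b−1) on (0.50, 0.77) = 0.27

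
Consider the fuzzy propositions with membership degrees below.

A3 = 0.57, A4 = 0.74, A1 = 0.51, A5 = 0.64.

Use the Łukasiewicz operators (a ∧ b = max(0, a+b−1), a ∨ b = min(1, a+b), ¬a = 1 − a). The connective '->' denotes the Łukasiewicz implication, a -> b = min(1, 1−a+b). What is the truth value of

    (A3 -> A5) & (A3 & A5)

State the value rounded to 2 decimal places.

0.21

A3 -> A5  [Łukasiewicz: min(1, 1−a+b)] with a=0.57, b=0.64 → 1.00
A3 & A5 = max(0, a+b−1) on (0.57, 0.64) = 0.21
(A3 -> A5) & (A3 & A5) = max(0, a+b−1) on (1.00, 0.21) = 0.21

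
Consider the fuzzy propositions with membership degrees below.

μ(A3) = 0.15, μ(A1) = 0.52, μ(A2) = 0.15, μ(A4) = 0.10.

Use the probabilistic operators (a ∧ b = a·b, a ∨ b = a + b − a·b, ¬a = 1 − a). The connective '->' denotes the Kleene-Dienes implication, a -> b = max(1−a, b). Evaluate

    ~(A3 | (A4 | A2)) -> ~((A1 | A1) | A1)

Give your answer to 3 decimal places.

0.350

A4 | A2 = a + b − a·b on (0.1000, 0.1500) = 0.2350
A3 | (A4 | A2) = a + b − a·b on (0.1500, 0.2350) = 0.3498
~(A3 | (A4 | A2)) = 1 − 0.3498 = 0.6502
A1 | A1 = a + b − a·b on (0.5200, 0.5200) = 0.7696
(A1 | A1) | A1 = a + b − a·b on (0.7696, 0.5200) = 0.8894
~((A1 | A1) | A1) = 1 − 0.8894 = 0.1106
~(A3 | (A4 | A2)) -> ~((A1 | A1) | A1)  [Kleene-Dienes: max(1−a, b)] with a=0.6502, b=0.1106 → 0.3498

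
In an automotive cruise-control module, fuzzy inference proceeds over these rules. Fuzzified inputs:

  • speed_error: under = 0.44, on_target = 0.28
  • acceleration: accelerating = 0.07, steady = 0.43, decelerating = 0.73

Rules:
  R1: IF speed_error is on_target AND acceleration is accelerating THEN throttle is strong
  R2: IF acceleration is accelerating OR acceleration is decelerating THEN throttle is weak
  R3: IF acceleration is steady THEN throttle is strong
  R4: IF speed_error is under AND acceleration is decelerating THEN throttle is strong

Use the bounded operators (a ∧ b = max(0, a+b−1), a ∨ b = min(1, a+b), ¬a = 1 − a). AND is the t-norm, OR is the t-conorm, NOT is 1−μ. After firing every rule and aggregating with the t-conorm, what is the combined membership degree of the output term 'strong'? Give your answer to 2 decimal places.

0.60

R1: on_target=0.28, accelerating=0.07; AND[max(0, a+b−1)] → w = 0.00
R2: accelerating=0.07, decelerating=0.73; OR[min(1, a+b)] → w = 0.80
R3: steady=0.43 → w = 0.43
R4: under=0.44, decelerating=0.73; AND[max(0, a+b−1)] → w = 0.17
Rules with consequent 'strong': {R1, R3, R4} → strengths 0.00, 0.43, 0.17
Aggregate via t-conorm [min(1, a+b)]: 0.60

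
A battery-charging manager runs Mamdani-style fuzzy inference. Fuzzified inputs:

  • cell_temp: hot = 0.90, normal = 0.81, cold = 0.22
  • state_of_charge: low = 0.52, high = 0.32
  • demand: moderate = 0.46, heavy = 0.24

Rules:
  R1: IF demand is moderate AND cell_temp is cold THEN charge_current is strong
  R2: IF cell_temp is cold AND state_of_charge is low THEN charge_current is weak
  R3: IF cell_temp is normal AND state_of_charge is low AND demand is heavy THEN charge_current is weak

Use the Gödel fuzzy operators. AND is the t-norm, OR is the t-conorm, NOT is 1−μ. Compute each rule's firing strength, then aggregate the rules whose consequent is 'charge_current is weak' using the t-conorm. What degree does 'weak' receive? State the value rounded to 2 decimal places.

R1: moderate=0.46, cold=0.22; AND[min(a, b)] → w = 0.22
R2: cold=0.22, low=0.52; AND[min(a, b)] → w = 0.22
R3: normal=0.81, low=0.52, heavy=0.24; AND[min(a, b)] → w = 0.24
Rules with consequent 'weak': {R2, R3} → strengths 0.22, 0.24
Aggregate via t-conorm [max(a, b)]: 0.24

0.24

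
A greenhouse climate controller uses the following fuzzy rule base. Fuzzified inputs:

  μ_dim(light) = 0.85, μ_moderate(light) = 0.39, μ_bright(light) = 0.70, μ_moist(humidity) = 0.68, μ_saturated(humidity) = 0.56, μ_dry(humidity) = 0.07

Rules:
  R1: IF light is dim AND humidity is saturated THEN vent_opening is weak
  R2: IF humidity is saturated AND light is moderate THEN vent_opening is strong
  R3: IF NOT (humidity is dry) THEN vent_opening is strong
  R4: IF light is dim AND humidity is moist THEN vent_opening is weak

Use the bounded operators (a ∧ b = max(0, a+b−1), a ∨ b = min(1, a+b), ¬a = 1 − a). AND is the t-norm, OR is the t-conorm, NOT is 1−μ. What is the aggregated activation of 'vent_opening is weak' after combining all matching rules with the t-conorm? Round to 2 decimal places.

0.94

R1: dim=0.85, saturated=0.56; AND[max(0, a+b−1)] → w = 0.41
R2: saturated=0.56, moderate=0.39; AND[max(0, a+b−1)] → w = 0.00
R3: ¬dry=1−0.07=0.93 → w = 0.93
R4: dim=0.85, moist=0.68; AND[max(0, a+b−1)] → w = 0.53
Rules with consequent 'weak': {R1, R4} → strengths 0.41, 0.53
Aggregate via t-conorm [min(1, a+b)]: 0.94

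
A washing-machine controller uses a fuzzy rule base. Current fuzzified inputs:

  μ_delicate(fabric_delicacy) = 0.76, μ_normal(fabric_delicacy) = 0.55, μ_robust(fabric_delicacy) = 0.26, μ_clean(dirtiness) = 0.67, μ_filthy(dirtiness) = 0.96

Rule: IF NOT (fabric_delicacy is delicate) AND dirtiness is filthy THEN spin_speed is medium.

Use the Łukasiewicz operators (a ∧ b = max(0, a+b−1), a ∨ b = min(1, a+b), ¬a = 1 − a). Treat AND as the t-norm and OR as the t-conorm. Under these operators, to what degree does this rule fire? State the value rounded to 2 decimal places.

0.20

firing strength: ¬delicate=1−0.76=0.24, filthy=0.96; AND[max(0, a+b−1)] → w = 0.20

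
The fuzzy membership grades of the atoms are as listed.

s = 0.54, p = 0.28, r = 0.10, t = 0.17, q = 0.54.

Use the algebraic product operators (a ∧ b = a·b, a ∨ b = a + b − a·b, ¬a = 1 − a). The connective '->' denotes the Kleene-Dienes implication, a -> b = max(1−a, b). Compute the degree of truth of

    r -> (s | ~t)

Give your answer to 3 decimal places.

0.922

~t = 1 − 0.1700 = 0.8300
s | ~t = a + b − a·b on (0.5400, 0.8300) = 0.9218
r -> (s | ~t)  [Kleene-Dienes: max(1−a, b)] with a=0.1000, b=0.9218 → 0.9218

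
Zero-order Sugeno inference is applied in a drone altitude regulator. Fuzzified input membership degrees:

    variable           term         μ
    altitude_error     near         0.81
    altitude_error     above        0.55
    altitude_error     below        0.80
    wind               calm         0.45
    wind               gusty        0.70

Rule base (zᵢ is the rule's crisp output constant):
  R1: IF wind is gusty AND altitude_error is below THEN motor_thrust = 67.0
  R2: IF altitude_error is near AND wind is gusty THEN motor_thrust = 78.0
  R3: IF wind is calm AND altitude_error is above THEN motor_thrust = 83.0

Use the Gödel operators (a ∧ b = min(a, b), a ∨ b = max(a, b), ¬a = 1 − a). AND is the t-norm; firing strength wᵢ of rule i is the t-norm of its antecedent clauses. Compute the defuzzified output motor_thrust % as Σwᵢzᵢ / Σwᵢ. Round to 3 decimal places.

R1 (z=67.0): gusty=0.70, below=0.80; AND[min(a, b)] → w = 0.70
R2 (z=78.0): near=0.81, gusty=0.70; AND[min(a, b)] → w = 0.70
R3 (z=83.0): calm=0.45, above=0.55; AND[min(a, b)] → w = 0.45
Weighted average = (0.70·67.0 + 0.70·78.0 + 0.45·83.0) / (0.70 + 0.70 + 0.45)
  = 138.8500 / 1.8500 = 75.054

75.054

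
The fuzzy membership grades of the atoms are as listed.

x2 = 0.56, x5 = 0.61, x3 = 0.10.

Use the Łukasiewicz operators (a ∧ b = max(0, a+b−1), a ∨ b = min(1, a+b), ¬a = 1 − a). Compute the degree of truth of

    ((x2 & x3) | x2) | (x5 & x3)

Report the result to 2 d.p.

x2 & x3 = max(0, a+b−1) on (0.56, 0.10) = 0.00
(x2 & x3) | x2 = min(1, a+b) on (0.00, 0.56) = 0.56
x5 & x3 = max(0, a+b−1) on (0.61, 0.10) = 0.00
((x2 & x3) | x2) | (x5 & x3) = min(1, a+b) on (0.56, 0.00) = 0.56

0.56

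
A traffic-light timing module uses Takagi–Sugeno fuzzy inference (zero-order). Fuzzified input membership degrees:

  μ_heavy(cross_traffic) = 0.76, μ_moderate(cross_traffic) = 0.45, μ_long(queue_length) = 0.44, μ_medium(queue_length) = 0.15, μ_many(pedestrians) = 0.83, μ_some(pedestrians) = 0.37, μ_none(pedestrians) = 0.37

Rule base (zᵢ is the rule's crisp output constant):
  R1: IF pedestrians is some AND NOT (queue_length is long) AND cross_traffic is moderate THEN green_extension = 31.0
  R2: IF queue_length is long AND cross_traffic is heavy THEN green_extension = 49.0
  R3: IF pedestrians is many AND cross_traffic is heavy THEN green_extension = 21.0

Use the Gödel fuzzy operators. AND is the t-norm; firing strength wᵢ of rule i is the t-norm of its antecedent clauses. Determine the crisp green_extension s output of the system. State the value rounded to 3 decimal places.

31.204

R1 (z=31.0): some=0.37, ¬long=1−0.44=0.56, moderate=0.45; AND[min(a, b)] → w = 0.37
R2 (z=49.0): long=0.44, heavy=0.76; AND[min(a, b)] → w = 0.44
R3 (z=21.0): many=0.83, heavy=0.76; AND[min(a, b)] → w = 0.76
Weighted average = (0.37·31.0 + 0.44·49.0 + 0.76·21.0) / (0.37 + 0.44 + 0.76)
  = 48.9900 / 1.5700 = 31.204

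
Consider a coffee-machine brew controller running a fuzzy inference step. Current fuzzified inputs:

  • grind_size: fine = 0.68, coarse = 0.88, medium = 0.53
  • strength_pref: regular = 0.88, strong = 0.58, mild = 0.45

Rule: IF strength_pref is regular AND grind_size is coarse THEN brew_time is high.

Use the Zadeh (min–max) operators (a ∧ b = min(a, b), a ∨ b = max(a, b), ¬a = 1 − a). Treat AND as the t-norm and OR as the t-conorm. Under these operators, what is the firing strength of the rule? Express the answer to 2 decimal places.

firing strength: regular=0.88, coarse=0.88; AND[min(a, b)] → w = 0.88

0.88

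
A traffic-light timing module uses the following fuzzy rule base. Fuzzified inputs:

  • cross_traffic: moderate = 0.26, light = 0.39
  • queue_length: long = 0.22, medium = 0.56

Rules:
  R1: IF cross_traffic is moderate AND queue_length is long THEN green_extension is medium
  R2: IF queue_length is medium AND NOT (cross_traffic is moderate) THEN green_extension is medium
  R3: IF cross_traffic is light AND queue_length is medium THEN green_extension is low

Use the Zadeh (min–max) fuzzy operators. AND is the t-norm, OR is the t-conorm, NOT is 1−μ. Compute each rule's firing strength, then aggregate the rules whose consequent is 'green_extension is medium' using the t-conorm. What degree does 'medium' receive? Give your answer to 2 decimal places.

0.56

R1: moderate=0.26, long=0.22; AND[min(a, b)] → w = 0.22
R2: medium=0.56, ¬moderate=1−0.26=0.74; AND[min(a, b)] → w = 0.56
R3: light=0.39, medium=0.56; AND[min(a, b)] → w = 0.39
Rules with consequent 'medium': {R1, R2} → strengths 0.22, 0.56
Aggregate via t-conorm [max(a, b)]: 0.56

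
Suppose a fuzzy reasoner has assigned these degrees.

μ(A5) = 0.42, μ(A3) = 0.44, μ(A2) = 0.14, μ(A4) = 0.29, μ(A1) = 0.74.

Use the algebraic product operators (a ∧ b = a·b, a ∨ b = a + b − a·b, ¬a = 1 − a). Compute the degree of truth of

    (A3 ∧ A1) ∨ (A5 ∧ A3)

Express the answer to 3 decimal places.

A3 ∧ A1 = a·b on (0.4400, 0.7400) = 0.3256
A5 ∧ A3 = a·b on (0.4200, 0.4400) = 0.1848
(A3 ∧ A1) ∨ (A5 ∧ A3) = a + b − a·b on (0.3256, 0.1848) = 0.4502

0.450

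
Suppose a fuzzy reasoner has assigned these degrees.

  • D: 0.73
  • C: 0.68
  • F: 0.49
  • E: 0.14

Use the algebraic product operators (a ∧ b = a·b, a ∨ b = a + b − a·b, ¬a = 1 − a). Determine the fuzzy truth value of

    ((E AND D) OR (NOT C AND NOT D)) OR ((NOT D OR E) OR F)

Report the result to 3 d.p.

0.737

E AND D = a·b on (0.1400, 0.7300) = 0.1022
NOT C = 1 − 0.6800 = 0.3200
NOT D = 1 − 0.7300 = 0.2700
NOT C AND NOT D = a·b on (0.3200, 0.2700) = 0.0864
(E AND D) OR (NOT C AND NOT D) = a + b − a·b on (0.1022, 0.0864) = 0.1798
NOT D = 1 − 0.7300 = 0.2700
NOT D OR E = a + b − a·b on (0.2700, 0.1400) = 0.3722
(NOT D OR E) OR F = a + b − a·b on (0.3722, 0.4900) = 0.6798
((E AND D) OR (NOT C AND NOT D)) OR ((NOT D OR E) OR F) = a + b − a·b on (0.1798, 0.6798) = 0.7374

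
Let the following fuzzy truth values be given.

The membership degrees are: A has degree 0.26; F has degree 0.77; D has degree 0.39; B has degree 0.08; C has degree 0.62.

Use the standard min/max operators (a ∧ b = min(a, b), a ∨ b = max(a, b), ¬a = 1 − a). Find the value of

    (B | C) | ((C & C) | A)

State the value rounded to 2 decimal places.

B | C = max(a, b) on (0.08, 0.62) = 0.62
C & C = min(a, b) on (0.62, 0.62) = 0.62
(C & C) | A = max(a, b) on (0.62, 0.26) = 0.62
(B | C) | ((C & C) | A) = max(a, b) on (0.62, 0.62) = 0.62

0.62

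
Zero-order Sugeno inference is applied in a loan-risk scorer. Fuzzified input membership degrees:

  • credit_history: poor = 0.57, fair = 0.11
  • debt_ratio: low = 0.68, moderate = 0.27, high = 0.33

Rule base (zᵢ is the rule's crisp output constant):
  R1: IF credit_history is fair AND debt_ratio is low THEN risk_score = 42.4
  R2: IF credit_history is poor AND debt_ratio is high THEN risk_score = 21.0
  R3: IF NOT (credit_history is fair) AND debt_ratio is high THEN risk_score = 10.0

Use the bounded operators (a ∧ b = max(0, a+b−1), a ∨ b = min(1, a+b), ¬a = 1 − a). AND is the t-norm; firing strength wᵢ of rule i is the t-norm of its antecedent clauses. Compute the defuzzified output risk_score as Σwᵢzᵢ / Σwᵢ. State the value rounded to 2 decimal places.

10.00

R1 (z=42.4): fair=0.11, low=0.68; AND[max(0, a+b−1)] → w = 0.00
R2 (z=21.0): poor=0.57, high=0.33; AND[max(0, a+b−1)] → w = 0.00
R3 (z=10.0): ¬fair=1−0.11=0.89, high=0.33; AND[max(0, a+b−1)] → w = 0.22
Weighted average = (0.00·42.4 + 0.00·21.0 + 0.22·10.0) / (0.00 + 0.00 + 0.22)
  = 2.2000 / 0.2200 = 10.00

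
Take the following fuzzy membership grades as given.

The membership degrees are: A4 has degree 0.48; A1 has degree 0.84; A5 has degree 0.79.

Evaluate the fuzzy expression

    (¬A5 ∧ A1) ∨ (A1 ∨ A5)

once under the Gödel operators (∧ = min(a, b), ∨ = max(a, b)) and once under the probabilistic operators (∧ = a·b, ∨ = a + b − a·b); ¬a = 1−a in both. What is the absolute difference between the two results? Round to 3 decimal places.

Under Gödel:
  ¬A5 = 1 − 0.79 = 0.21
  ¬A5 ∧ A1 = min(a, b) on (0.21, 0.84) = 0.21
  A1 ∨ A5 = max(a, b) on (0.84, 0.79) = 0.84
  (¬A5 ∧ A1) ∨ (A1 ∨ A5) = max(a, b) on (0.21, 0.84) = 0.84
  → value = 0.8400
Under probabilistic:
  ¬A5 = 1 − 0.7900 = 0.2100
  ¬A5 ∧ A1 = a·b on (0.2100, 0.8400) = 0.1764
  A1 ∨ A5 = a + b − a·b on (0.8400, 0.7900) = 0.9664
  (¬A5 ∧ A1) ∨ (A1 ∨ A5) = a + b − a·b on (0.1764, 0.9664) = 0.9723
  → value = 0.9723
|0.8400 − 0.9723| = 0.132

0.132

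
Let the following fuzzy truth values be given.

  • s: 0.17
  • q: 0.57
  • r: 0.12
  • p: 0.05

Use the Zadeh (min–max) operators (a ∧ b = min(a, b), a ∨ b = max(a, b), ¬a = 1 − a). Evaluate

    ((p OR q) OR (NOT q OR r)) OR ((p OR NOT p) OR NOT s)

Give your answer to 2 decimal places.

0.95

p OR q = max(a, b) on (0.05, 0.57) = 0.57
NOT q = 1 − 0.57 = 0.43
NOT q OR r = max(a, b) on (0.43, 0.12) = 0.43
(p OR q) OR (NOT q OR r) = max(a, b) on (0.57, 0.43) = 0.57
NOT p = 1 − 0.05 = 0.95
p OR NOT p = max(a, b) on (0.05, 0.95) = 0.95
NOT s = 1 − 0.17 = 0.83
(p OR NOT p) OR NOT s = max(a, b) on (0.95, 0.83) = 0.95
((p OR q) OR (NOT q OR r)) OR ((p OR NOT p) OR NOT s) = max(a, b) on (0.57, 0.95) = 0.95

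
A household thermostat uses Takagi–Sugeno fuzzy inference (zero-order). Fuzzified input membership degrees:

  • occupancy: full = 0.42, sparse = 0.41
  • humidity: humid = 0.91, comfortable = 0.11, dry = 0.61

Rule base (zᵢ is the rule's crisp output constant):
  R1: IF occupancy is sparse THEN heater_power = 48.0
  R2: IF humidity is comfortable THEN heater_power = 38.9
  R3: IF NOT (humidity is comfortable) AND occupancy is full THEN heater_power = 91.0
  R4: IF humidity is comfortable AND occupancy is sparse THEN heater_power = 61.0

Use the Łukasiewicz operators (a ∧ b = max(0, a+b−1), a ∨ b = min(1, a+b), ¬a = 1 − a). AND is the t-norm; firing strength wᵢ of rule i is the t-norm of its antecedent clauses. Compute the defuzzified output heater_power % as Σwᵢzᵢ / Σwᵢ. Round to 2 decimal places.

R1 (z=48.0): sparse=0.41 → w = 0.41
R2 (z=38.9): comfortable=0.11 → w = 0.11
R3 (z=91.0): ¬comfortable=1−0.11=0.89, full=0.42; AND[max(0, a+b−1)] → w = 0.31
R4 (z=61.0): comfortable=0.11, sparse=0.41; AND[max(0, a+b−1)] → w = 0.00
Weighted average = (0.41·48.0 + 0.11·38.9 + 0.31·91.0 + 0.00·61.0) / (0.41 + 0.11 + 0.31 + 0.00)
  = 52.1690 / 0.8300 = 62.85

62.85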